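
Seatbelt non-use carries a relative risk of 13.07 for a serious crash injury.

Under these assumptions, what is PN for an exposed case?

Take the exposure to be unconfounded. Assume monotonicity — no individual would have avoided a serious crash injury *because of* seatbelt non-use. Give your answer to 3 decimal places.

Under exogeneity and monotonicity, PN = (RR − 1) / RR = 1 − 1/RR.
PN = (13.07 − 1) / 13.07 = 12.07 / 13.07 ≈ 0.9235

PN ≈ 0.923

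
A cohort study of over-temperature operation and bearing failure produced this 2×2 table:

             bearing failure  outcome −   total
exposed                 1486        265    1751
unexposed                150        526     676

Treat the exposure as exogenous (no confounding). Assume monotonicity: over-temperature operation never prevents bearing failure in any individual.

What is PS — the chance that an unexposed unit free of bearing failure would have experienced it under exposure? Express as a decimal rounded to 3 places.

PS ≈ 0.805

p₁ = P(outcome | exposed) = 1486/1751 = 0.84866
p₀ = P(outcome | unexposed) = 150/676 = 0.22189
Under exogeneity and monotonicity, PS = (p₁ − p₀)/(1 − p₀).
PS = (0.84866 − 0.22189) / 0.77811 ≈ 0.8055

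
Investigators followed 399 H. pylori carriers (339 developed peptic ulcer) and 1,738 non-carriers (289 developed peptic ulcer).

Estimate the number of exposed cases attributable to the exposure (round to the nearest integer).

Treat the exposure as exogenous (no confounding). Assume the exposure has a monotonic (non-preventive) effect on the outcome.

p₁ = P(outcome | exposed) = 339/399 = 0.84962
p₀ = P(outcome | unexposed) = 289/1738 = 0.16628
PN = (p₁ − p₀)/p₁ = (0.84962 − 0.16628) / 0.84962 ≈ 0.80429.
Attributable cases ≈ PN × (exposed cases) = 0.80429 × 339 ≈ 272.65.

about 273 cases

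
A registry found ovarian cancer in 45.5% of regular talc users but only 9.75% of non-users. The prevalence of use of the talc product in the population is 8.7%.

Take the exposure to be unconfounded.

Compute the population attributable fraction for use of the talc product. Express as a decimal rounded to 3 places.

p₁ = 0.455, p₀ = 0.0975.
Overall risk P(Y=1) = π·p₁ + (1−π)·p₀ = 0.087×0.455 + 0.913×0.0975 = 0.1286.
Under exogeneity, PAF = [P(Y=1) − p₀] / P(Y=1).
PAF = (0.1286 − 0.0975) / 0.1286 ≈ 0.2418

PAF ≈ 0.242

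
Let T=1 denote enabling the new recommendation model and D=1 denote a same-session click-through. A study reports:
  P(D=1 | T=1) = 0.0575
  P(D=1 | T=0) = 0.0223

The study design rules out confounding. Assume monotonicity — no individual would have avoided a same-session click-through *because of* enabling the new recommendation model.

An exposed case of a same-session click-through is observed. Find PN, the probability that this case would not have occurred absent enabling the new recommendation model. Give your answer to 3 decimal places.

Let p₁ = 0.0575, p₀ = 0.0223.
Under exogeneity and monotonicity, PN = (p₁ − p₀) / p₁.
PN = (0.0575 − 0.0223) / 0.0575 = 0.0352 / 0.0575 ≈ 0.6122

PN ≈ 0.612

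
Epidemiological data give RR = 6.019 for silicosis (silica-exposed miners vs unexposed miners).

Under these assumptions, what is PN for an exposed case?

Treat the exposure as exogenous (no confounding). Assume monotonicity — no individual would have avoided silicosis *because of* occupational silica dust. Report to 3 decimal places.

PN ≈ 0.834

Under exogeneity and monotonicity, PN = (RR − 1) / RR = 1 − 1/RR.
PN = (6.019 − 1) / 6.019 = 5.019 / 6.019 ≈ 0.8339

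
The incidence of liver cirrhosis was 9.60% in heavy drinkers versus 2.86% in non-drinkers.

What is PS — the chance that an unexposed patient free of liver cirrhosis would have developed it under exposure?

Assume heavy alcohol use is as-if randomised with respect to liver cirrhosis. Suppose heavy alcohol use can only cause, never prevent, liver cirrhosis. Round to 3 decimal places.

p₁ = 0.096, p₀ = 0.0286.
Under exogeneity and monotonicity, PS = (p₁ − p₀) / (1 − p₀).
PS = (0.096 − 0.0286) / (1 − 0.0286) = 0.0674 / 0.9714 ≈ 0.0694

PS ≈ 0.069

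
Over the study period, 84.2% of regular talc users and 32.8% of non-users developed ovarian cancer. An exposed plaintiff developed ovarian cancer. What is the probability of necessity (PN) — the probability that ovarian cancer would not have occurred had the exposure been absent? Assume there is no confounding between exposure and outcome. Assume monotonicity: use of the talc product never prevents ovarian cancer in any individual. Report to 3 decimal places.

PN ≈ 0.610

p₁ = 0.842, p₀ = 0.328.
Under exogeneity and monotonicity, PN = (p₁ − p₀) / p₁.
PN = (0.842 − 0.328) / 0.842 = 0.514 / 0.842 ≈ 0.6105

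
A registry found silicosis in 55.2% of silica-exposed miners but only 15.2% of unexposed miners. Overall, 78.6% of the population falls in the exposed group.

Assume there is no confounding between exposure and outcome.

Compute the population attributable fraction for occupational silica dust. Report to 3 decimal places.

p₁ = 0.552, p₀ = 0.152.
Overall risk P(Y=1) = π·p₁ + (1−π)·p₀ = 0.786×0.552 + 0.214×0.152 = 0.4664.
Under exogeneity, PAF = [P(Y=1) − p₀] / P(Y=1).
PAF = (0.4664 − 0.152) / 0.4664 ≈ 0.6741

PAF ≈ 0.674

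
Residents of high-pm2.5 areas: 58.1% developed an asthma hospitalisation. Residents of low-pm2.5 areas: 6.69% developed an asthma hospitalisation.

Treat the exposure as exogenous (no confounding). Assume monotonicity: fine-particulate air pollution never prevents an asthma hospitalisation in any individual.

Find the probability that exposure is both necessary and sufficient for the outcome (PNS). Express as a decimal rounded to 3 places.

PNS ≈ 0.514

p₁ = 0.581, p₀ = 0.0669.
Under exogeneity and monotonicity, PNS = p₁ − p₀.
PNS = 0.581 − 0.0669 = 0.5141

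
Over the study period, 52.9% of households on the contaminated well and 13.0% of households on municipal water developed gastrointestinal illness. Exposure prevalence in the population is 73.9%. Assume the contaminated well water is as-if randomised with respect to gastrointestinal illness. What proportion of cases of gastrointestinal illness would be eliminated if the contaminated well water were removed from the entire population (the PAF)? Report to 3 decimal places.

PAF ≈ 0.694

p₁ = 0.529, p₀ = 0.13.
Overall risk P(Y=1) = π·p₁ + (1−π)·p₀ = 0.739×0.529 + 0.261×0.13 = 0.42486.
Under exogeneity, PAF = [P(Y=1) − p₀] / P(Y=1).
PAF = (0.42486 − 0.13) / 0.42486 ≈ 0.6940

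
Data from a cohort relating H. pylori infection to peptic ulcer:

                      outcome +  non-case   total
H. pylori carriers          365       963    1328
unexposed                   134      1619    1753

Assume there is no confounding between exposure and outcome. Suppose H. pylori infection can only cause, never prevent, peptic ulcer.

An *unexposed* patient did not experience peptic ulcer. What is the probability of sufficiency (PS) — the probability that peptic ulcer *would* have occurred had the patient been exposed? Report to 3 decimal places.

PS ≈ 0.215

p₁ = P(outcome | exposed) = 365/1328 = 0.27485
p₀ = P(outcome | unexposed) = 134/1753 = 0.07644
Under exogeneity and monotonicity, PS = (p₁ − p₀) / (1 − p₀).
PS = (0.27485 − 0.07644) / (1 − 0.07644) = 0.19841 / 0.92356 ≈ 0.2148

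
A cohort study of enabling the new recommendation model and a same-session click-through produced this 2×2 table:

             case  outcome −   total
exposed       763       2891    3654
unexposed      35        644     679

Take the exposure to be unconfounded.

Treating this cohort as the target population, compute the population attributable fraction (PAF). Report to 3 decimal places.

p₁ = P(outcome | exposed) = 763/3654 = 0.20881
p₀ = P(outcome | unexposed) = 35/679 = 0.051546
Exposure prevalence π = 3654/4333 = 0.8433; overall risk P(Y=1) = 0.18417.
Under exogeneity, PAF = [P(Y=1) − p₀]/P(Y=1).
PAF = (0.18417 − 0.051546) / 0.18417 ≈ 0.7201

PAF ≈ 0.720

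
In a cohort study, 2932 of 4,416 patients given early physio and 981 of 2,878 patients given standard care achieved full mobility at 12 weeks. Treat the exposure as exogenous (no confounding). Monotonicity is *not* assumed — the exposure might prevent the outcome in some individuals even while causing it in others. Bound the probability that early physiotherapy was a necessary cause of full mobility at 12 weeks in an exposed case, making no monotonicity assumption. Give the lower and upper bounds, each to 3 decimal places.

p₁ = P(outcome | exposed) = 2932/4416 = 0.66395
p₀ = P(outcome | unexposed) = 981/2878 = 0.34086
Under exogeneity alone the bounds on PN are max{0,(p₁−p₀)/p₁} ≤ PN ≤ min{1,(1−p₀)/p₁}.
  lower = (p₁ − p₀)/p₁ = 0.32309 / 0.66395 ≈ 0.4866
  upper = min{1, (1 − p₀)/p₁} = 0.65914 / 0.66395 ≈ 0.9928

0.487 ≤ PN ≤ 0.993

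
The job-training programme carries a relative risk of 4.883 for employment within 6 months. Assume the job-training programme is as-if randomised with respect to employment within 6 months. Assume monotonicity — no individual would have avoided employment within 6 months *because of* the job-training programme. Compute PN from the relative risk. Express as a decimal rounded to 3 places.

Under exogeneity and monotonicity, PN = (RR − 1) / RR = 1 − 1/RR.
PN = (4.883 − 1) / 4.883 = 3.883 / 4.883 ≈ 0.7952

PN ≈ 0.795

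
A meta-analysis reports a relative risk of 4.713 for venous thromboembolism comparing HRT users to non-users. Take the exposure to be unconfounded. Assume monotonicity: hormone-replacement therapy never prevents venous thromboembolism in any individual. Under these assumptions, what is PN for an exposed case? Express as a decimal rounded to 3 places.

PN ≈ 0.788

Under exogeneity and monotonicity, PN = (RR − 1) / RR = 1 − 1/RR.
PN = (4.713 − 1) / 4.713 = 3.713 / 4.713 ≈ 0.7878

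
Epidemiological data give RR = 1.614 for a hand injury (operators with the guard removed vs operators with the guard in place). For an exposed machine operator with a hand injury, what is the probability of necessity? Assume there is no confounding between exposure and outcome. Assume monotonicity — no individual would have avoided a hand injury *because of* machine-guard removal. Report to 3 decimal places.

Under exogeneity and monotonicity, PN = (RR − 1) / RR = 1 − 1/RR.
PN = (1.614 − 1) / 1.614 = 0.614 / 1.614 ≈ 0.3804

PN ≈ 0.380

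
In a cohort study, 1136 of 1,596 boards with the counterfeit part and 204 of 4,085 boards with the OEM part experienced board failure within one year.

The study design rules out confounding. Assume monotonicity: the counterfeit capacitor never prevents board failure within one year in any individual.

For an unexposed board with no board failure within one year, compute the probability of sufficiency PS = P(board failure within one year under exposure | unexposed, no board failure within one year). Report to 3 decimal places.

PS ≈ 0.697

p₁ = P(outcome | exposed) = 1136/1596 = 0.71178
p₀ = P(outcome | unexposed) = 204/4085 = 0.049939
Under exogeneity and monotonicity, PS = (p₁ − p₀) / (1 − p₀).
PS = (0.71178 − 0.049939) / (1 − 0.049939) = 0.66184 / 0.95006 ≈ 0.6966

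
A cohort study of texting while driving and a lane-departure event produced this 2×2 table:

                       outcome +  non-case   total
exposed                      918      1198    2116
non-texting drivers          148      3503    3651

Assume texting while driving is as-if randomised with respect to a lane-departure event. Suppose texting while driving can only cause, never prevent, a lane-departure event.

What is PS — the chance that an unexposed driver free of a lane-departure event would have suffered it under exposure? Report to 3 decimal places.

p₁ = P(outcome | exposed) = 918/2116 = 0.43384
p₀ = P(outcome | unexposed) = 148/3651 = 0.040537
Under exogeneity and monotonicity, PS = (p₁ − p₀)/(1 − p₀).
PS = (0.43384 − 0.040537) / 0.95946 ≈ 0.4099

PS ≈ 0.410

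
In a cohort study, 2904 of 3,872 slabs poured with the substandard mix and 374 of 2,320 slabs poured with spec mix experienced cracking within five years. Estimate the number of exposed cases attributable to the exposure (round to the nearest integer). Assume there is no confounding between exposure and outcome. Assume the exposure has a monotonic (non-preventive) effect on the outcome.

about 2280 cases

p₁ = P(outcome | exposed) = 2904/3872 = 0.75
p₀ = P(outcome | unexposed) = 374/2320 = 0.16121
PN = (p₁ − p₀)/p₁ = (0.75 − 0.16121) / 0.75 ≈ 0.78506.
Attributable cases ≈ PN × (exposed cases) = 0.78506 × 2904 ≈ 2279.81.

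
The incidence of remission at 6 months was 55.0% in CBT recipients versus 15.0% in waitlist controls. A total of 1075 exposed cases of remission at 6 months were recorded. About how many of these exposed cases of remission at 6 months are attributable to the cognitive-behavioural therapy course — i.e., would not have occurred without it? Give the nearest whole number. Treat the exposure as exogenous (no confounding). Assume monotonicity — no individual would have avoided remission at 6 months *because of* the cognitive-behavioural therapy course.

about 782 cases

p₁ = 0.55, p₀ = 0.15.
PN = (p₁ − p₀)/p₁ = (0.55 − 0.15) / 0.55 ≈ 0.72727.
Attributable cases ≈ PN × (exposed cases) = 0.72727 × 1075 ≈ 781.82.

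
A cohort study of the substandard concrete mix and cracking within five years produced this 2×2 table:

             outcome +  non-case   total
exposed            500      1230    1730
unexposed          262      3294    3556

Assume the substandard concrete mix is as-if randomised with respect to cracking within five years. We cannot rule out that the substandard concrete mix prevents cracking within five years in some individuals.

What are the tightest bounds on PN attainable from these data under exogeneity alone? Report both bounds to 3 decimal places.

p₁ = P(outcome | exposed) = 500/1730 = 0.28902
p₀ = P(outcome | unexposed) = 262/3556 = 0.073678
Under exogeneity alone the bounds on PN are max{0,(p₁−p₀)/p₁} ≤ PN ≤ min{1,(1−p₀)/p₁}.
  lower = (p₁ − p₀)/p₁ = 0.21534 / 0.28902 ≈ 0.7451
  upper = min{1, (1 − p₀)/p₁} = 0.92632 / 0.28902 ≈ 3.2051 → capped at 1

0.745 ≤ PN ≤ 1.000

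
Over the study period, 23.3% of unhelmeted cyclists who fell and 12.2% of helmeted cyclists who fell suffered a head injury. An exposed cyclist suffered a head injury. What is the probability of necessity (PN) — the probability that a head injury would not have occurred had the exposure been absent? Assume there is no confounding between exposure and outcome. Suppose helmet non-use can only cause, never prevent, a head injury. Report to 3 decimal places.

p₁ = 0.233, p₀ = 0.122.
Under exogeneity and monotonicity, PN = (p₁ − p₀) / p₁.
PN = (0.233 − 0.122) / 0.233 = 0.111 / 0.233 ≈ 0.4764

PN ≈ 0.476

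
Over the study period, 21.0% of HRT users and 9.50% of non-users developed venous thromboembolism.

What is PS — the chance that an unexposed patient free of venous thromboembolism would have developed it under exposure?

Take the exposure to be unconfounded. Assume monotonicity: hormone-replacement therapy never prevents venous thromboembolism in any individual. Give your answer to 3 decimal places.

PS ≈ 0.127

p₁ = 0.21, p₀ = 0.095.
Under exogeneity and monotonicity, PS = (p₁ − p₀) / (1 − p₀).
PS = (0.21 − 0.095) / (1 − 0.095) = 0.115 / 0.905 ≈ 0.1271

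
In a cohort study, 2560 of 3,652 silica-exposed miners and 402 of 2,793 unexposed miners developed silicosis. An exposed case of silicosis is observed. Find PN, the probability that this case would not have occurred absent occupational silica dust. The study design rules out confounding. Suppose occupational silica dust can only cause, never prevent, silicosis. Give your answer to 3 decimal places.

p₁ = P(outcome | exposed) = 2560/3652 = 0.70099
p₀ = P(outcome | unexposed) = 402/2793 = 0.14393
Under exogeneity and monotonicity, PN = (p₁ − p₀) / p₁.
PN = (0.70099 − 0.14393) / 0.70099 = 0.55705 / 0.70099 ≈ 0.7947

PN ≈ 0.795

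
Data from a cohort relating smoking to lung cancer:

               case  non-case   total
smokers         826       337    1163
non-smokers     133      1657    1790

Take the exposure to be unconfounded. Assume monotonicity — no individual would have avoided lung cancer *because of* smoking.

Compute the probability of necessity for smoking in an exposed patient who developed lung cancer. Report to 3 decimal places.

PN ≈ 0.895

p₁ = P(outcome | exposed) = 826/1163 = 0.71023
p₀ = P(outcome | unexposed) = 133/1790 = 0.074302
Under exogeneity and monotonicity, PN = (p₁ − p₀)/p₁.
PN = (0.71023 − 0.074302) / 0.71023 ≈ 0.8954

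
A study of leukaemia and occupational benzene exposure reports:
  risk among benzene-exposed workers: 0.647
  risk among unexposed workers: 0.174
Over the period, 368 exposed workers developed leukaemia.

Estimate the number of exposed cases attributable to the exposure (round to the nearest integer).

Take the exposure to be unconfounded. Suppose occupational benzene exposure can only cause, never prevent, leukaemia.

Let p₁ = 0.647, p₀ = 0.174.
PN = (p₁ − p₀)/p₁ = (0.647 − 0.174) / 0.647 ≈ 0.73107.
Attributable cases ≈ PN × (exposed cases) = 0.73107 × 368 ≈ 269.03.

about 269 cases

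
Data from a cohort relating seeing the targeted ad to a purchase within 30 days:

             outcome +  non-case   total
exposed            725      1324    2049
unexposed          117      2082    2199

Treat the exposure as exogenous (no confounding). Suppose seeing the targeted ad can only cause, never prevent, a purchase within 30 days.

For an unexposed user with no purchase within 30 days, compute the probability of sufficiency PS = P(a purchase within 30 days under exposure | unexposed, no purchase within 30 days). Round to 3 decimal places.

PS ≈ 0.318

p₁ = P(outcome | exposed) = 725/2049 = 0.35383
p₀ = P(outcome | unexposed) = 117/2199 = 0.053206
Under exogeneity and monotonicity, PS = (p₁ − p₀) / (1 − p₀).
PS = (0.35383 − 0.053206) / (1 − 0.053206) = 0.30063 / 0.94679 ≈ 0.3175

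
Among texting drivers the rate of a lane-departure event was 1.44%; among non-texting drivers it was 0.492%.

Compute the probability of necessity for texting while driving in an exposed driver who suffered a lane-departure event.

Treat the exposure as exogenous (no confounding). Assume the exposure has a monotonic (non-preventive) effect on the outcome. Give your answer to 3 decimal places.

PN ≈ 0.658

p₁ = 0.0144, p₀ = 0.00492.
Under exogeneity and monotonicity, PN = (p₁ − p₀) / p₁.
PN = (0.0144 − 0.00492) / 0.0144 = 0.00948 / 0.0144 ≈ 0.6583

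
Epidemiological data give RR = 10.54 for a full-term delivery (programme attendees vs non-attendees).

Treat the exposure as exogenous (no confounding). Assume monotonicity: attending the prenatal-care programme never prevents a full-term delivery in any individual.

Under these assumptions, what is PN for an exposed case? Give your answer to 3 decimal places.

Under exogeneity and monotonicity, PN = (RR − 1) / RR = 1 − 1/RR.
PN = (10.54 − 1) / 10.54 = 9.54 / 10.54 ≈ 0.9051

PN ≈ 0.905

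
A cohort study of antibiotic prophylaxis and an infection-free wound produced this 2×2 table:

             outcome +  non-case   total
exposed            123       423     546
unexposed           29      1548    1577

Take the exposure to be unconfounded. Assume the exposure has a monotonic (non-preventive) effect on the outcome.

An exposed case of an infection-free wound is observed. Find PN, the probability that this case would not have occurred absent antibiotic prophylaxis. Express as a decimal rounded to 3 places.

p₁ = P(outcome | exposed) = 123/546 = 0.22527
p₀ = P(outcome | unexposed) = 29/1577 = 0.018389
Under exogeneity and monotonicity, PN = (p₁ − p₀)/p₁.
PN = (0.22527 − 0.018389) / 0.22527 ≈ 0.9184

PN ≈ 0.918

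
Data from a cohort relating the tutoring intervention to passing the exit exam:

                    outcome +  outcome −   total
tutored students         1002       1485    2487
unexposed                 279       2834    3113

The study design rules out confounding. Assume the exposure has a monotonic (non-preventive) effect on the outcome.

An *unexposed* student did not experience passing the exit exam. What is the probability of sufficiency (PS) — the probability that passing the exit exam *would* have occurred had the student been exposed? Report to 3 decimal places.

p₁ = P(outcome | exposed) = 1002/2487 = 0.4029
p₀ = P(outcome | unexposed) = 279/3113 = 0.089624
Under exogeneity and monotonicity, PS = (p₁ − p₀) / (1 − p₀).
PS = (0.4029 − 0.089624) / (1 − 0.089624) = 0.31327 / 0.91038 ≈ 0.3441

PS ≈ 0.344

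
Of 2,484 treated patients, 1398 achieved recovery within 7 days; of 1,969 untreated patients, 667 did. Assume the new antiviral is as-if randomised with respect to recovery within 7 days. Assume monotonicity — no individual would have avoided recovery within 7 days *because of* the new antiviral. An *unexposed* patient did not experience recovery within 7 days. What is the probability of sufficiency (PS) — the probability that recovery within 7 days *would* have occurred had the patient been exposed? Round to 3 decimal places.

PS ≈ 0.339

p₁ = P(outcome | exposed) = 1398/2484 = 0.5628
p₀ = P(outcome | unexposed) = 667/1969 = 0.33875
Under exogeneity and monotonicity, PS = (p₁ − p₀) / (1 − p₀).
PS = (0.5628 − 0.33875) / (1 − 0.33875) = 0.22405 / 0.66125 ≈ 0.3388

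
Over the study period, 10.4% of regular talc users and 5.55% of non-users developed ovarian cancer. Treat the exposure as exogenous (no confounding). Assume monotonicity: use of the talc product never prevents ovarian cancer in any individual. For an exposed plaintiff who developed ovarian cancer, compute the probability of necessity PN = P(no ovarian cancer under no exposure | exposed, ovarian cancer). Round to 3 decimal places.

p₁ = 0.104, p₀ = 0.0555.
Under exogeneity and monotonicity, PN = (p₁ − p₀) / p₁.
PN = (0.104 − 0.0555) / 0.104 = 0.0485 / 0.104 ≈ 0.4663

PN ≈ 0.466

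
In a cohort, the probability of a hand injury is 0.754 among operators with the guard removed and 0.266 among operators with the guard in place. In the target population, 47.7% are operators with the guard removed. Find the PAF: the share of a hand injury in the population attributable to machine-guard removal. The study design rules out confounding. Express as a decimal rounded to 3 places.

Let p₁ = 0.754, p₀ = 0.266.
Overall risk P(Y=1) = π·p₁ + (1−π)·p₀ = 0.477×0.754 + 0.523×0.266 = 0.49878.
Under exogeneity, PAF = [P(Y=1) − p₀] / P(Y=1).
PAF = (0.49878 − 0.266) / 0.49878 ≈ 0.4667

PAF ≈ 0.467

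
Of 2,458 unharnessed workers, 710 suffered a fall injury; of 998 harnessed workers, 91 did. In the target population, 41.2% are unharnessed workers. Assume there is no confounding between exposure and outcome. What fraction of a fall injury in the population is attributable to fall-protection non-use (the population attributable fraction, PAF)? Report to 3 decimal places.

p₁ = P(outcome | exposed) = 710/2458 = 0.28885
p₀ = P(outcome | unexposed) = 91/998 = 0.091182
Overall risk P(Y=1) = π·p₁ + (1−π)·p₀ = 0.412×0.28885 + 0.588×0.091182 = 0.17262.
Under exogeneity, PAF = [P(Y=1) − p₀] / P(Y=1).
PAF = (0.17262 − 0.091182) / 0.17262 ≈ 0.4718

PAF ≈ 0.472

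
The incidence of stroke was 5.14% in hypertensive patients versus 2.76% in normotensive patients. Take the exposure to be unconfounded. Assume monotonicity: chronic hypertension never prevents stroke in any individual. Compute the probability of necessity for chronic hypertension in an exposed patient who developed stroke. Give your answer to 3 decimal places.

p₁ = 0.0514, p₀ = 0.0276.
Under exogeneity and monotonicity, PN = (p₁ − p₀) / p₁.
PN = (0.0514 − 0.0276) / 0.0514 = 0.0238 / 0.0514 ≈ 0.4630

PN ≈ 0.463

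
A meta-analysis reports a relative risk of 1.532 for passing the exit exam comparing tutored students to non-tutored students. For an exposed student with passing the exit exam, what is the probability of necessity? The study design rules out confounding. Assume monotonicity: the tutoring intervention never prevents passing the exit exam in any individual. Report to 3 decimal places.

Under exogeneity and monotonicity, PN = (RR − 1) / RR = 1 − 1/RR.
PN = (1.532 − 1) / 1.532 = 0.532 / 1.532 ≈ 0.3473

PN ≈ 0.347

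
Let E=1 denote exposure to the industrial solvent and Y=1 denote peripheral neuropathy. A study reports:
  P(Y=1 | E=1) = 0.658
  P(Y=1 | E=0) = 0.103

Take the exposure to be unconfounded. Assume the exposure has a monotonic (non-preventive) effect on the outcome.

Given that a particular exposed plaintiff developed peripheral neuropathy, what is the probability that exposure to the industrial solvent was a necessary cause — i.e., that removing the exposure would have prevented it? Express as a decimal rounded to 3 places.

Let p₁ = 0.658, p₀ = 0.103.
Under exogeneity and monotonicity, PN = (p₁ − p₀) / p₁.
PN = (0.658 − 0.103) / 0.658 = 0.555 / 0.658 ≈ 0.8435

PN ≈ 0.843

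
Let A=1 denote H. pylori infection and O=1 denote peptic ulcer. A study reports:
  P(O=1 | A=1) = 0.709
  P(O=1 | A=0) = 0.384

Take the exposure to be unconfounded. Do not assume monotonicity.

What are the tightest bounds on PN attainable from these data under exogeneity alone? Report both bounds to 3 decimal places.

Let p₁ = 0.709, p₀ = 0.384.
Under exogeneity alone the bounds on PN are max{0,(p₁−p₀)/p₁} ≤ PN ≤ min{1,(1−p₀)/p₁}.
  lower = (p₁ − p₀)/p₁ = 0.325 / 0.709 ≈ 0.4584
  upper = min{1, (1 − p₀)/p₁} = 0.616 / 0.709 ≈ 0.8688

0.458 ≤ PN ≤ 0.869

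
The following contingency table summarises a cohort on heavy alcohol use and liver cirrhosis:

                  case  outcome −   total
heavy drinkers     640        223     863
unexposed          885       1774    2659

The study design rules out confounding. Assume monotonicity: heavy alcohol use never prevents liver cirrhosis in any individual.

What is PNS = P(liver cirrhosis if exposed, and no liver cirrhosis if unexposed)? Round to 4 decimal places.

p₁ = P(outcome | exposed) = 640/863 = 0.7416
p₀ = P(outcome | unexposed) = 885/2659 = 0.33283
Under exogeneity and monotonicity, PNS = p₁ − p₀.
PNS = 0.7416 − 0.33283 = 0.40877

PNS ≈ 0.4088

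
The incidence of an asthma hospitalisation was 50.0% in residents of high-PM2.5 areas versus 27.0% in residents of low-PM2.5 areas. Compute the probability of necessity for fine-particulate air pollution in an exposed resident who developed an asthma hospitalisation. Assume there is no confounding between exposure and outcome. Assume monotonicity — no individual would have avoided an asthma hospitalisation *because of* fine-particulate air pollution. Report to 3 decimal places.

PN ≈ 0.460

p₁ = 0.5, p₀ = 0.27.
Under exogeneity and monotonicity, PN = (p₁ − p₀) / p₁.
PN = (0.5 − 0.27) / 0.5 = 0.23 / 0.5 ≈ 0.4600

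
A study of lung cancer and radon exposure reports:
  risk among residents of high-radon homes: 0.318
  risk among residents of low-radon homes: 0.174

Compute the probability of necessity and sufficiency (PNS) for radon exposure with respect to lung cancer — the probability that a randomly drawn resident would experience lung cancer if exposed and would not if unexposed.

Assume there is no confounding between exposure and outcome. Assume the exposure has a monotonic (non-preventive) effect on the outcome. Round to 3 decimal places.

PNS ≈ 0.144

Let p₁ = 0.318, p₀ = 0.174.
Under exogeneity and monotonicity, PNS = p₁ − p₀.
PNS = 0.318 − 0.174 = 0.144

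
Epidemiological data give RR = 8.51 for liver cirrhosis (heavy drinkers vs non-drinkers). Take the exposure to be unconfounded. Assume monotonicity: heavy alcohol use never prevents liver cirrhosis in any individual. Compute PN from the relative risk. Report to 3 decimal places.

PN ≈ 0.882

Under exogeneity and monotonicity, PN = (RR − 1) / RR = 1 − 1/RR.
PN = (8.51 − 1) / 8.51 = 7.51 / 8.51 ≈ 0.8825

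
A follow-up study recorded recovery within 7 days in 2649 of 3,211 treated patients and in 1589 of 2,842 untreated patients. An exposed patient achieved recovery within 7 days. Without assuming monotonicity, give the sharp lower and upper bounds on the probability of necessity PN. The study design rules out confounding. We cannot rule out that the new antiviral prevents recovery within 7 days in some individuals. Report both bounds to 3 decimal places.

p₁ = P(outcome | exposed) = 2649/3211 = 0.82498
p₀ = P(outcome | unexposed) = 1589/2842 = 0.55911
Under exogeneity alone the bounds on PN are max{0,(p₁−p₀)/p₁} ≤ PN ≤ min{1,(1−p₀)/p₁}.
  lower = (p₁ − p₀)/p₁ = 0.26586 / 0.82498 ≈ 0.3223
  upper = min{1, (1 − p₀)/p₁} = 0.44089 / 0.82498 ≈ 0.5344

0.322 ≤ PN ≤ 0.534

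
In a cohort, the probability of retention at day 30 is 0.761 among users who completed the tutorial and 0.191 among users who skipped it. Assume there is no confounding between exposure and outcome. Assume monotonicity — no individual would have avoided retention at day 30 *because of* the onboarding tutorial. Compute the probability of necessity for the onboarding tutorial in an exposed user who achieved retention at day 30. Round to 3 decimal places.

PN ≈ 0.749

Let p₁ = 0.761, p₀ = 0.191.
Under exogeneity and monotonicity, PN = (p₁ − p₀) / p₁.
PN = (0.761 − 0.191) / 0.761 = 0.57 / 0.761 ≈ 0.7490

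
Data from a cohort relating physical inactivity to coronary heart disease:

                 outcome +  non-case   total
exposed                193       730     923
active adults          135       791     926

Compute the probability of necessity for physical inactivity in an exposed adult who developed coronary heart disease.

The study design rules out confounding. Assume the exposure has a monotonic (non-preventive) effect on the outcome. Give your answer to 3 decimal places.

PN ≈ 0.303

p₁ = P(outcome | exposed) = 193/923 = 0.2091
p₀ = P(outcome | unexposed) = 135/926 = 0.14579
Under exogeneity and monotonicity, PN = (p₁ − p₀) / p₁.
PN = (0.2091 − 0.14579) / 0.2091 = 0.063312 / 0.2091 ≈ 0.3028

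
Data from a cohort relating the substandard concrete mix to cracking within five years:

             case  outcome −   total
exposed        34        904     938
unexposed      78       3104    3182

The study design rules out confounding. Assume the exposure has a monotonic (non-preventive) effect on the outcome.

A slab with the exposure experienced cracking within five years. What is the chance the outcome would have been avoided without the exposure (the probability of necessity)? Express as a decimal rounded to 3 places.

PN ≈ 0.324

p₁ = P(outcome | exposed) = 34/938 = 0.036247
p₀ = P(outcome | unexposed) = 78/3182 = 0.024513
Under exogeneity and monotonicity, PN = (p₁ − p₀) / p₁.
PN = (0.036247 − 0.024513) / 0.036247 = 0.011734 / 0.036247 ≈ 0.3237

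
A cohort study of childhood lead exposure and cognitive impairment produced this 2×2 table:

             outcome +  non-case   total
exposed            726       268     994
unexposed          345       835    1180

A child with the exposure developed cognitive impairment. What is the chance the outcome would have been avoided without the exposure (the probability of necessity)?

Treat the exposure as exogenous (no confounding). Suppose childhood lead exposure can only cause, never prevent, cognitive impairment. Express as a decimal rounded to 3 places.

PN ≈ 0.600

p₁ = P(outcome | exposed) = 726/994 = 0.73038
p₀ = P(outcome | unexposed) = 345/1180 = 0.29237
Under exogeneity and monotonicity, PN = (p₁ − p₀)/p₁.
PN = (0.73038 − 0.29237) / 0.73038 ≈ 0.5997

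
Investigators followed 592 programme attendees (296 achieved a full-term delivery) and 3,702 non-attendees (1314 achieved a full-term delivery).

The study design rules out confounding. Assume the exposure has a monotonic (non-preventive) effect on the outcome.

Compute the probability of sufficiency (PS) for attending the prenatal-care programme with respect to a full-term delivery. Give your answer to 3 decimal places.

p₁ = P(outcome | exposed) = 296/592 = 0.5
p₀ = P(outcome | unexposed) = 1314/3702 = 0.35494
Under exogeneity and monotonicity, PS = (p₁ − p₀) / (1 − p₀).
PS = (0.5 − 0.35494) / (1 − 0.35494) = 0.14506 / 0.64506 ≈ 0.2249

PS ≈ 0.225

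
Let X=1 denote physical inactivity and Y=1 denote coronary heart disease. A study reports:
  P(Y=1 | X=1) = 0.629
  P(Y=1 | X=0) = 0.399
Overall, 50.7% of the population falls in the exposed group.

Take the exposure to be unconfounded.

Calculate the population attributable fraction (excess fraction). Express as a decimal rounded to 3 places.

PAF ≈ 0.226

Let p₁ = 0.629, p₀ = 0.399.
Overall risk P(Y=1) = π·p₁ + (1−π)·p₀ = 0.507×0.629 + 0.493×0.399 = 0.51561.
Under exogeneity, PAF = [P(Y=1) − p₀] / P(Y=1).
PAF = (0.51561 − 0.399) / 0.51561 ≈ 0.2262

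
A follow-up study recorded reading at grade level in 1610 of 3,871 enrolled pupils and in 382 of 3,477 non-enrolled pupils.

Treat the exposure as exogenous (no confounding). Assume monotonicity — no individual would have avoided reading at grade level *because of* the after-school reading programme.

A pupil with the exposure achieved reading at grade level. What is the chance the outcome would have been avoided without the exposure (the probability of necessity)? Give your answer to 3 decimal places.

PN ≈ 0.736

p₁ = P(outcome | exposed) = 1610/3871 = 0.41591
p₀ = P(outcome | unexposed) = 382/3477 = 0.10986
Under exogeneity and monotonicity, PN = (p₁ − p₀) / p₁.
PN = (0.41591 − 0.10986) / 0.41591 = 0.30605 / 0.41591 ≈ 0.7358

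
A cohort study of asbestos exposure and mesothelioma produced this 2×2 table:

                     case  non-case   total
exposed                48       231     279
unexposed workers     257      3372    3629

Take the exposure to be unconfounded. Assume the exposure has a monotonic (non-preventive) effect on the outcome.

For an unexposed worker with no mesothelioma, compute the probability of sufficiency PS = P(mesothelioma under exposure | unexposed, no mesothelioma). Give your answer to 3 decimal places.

p₁ = P(outcome | exposed) = 48/279 = 0.17204
p₀ = P(outcome | unexposed) = 257/3629 = 0.070818
Under exogeneity and monotonicity, PS = (p₁ − p₀)/(1 − p₀).
PS = (0.17204 − 0.070818) / 0.92918 ≈ 0.1089

PS ≈ 0.109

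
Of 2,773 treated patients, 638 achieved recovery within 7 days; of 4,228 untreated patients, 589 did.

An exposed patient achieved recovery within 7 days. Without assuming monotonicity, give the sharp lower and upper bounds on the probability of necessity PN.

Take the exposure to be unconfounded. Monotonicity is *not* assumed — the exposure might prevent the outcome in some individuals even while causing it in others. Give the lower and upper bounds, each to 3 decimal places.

0.395 ≤ PN ≤ 1.000

p₁ = P(outcome | exposed) = 638/2773 = 0.23008
p₀ = P(outcome | unexposed) = 589/4228 = 0.13931
Under exogeneity alone the bounds on PN are max{0,(p₁−p₀)/p₁} ≤ PN ≤ min{1,(1−p₀)/p₁}.
  lower = (p₁ − p₀)/p₁ = 0.090766 / 0.23008 ≈ 0.3945
  upper = min{1, (1 − p₀)/p₁} = 0.86069 / 0.23008 ≈ 3.7409 → capped at 1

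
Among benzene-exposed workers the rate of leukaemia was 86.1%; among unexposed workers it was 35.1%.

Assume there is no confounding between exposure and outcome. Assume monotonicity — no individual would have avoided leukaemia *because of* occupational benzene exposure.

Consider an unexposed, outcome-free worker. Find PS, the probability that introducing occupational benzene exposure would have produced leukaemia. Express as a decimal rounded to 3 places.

p₁ = 0.861, p₀ = 0.351.
Under exogeneity and monotonicity, PS = (p₁ − p₀) / (1 − p₀).
PS = (0.861 − 0.351) / (1 − 0.351) = 0.51 / 0.649 ≈ 0.7858

PS ≈ 0.786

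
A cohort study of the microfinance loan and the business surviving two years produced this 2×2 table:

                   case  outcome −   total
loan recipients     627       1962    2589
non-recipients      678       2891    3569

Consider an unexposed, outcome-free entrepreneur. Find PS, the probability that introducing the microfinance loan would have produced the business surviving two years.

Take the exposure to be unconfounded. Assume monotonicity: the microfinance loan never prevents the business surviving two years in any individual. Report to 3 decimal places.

PS ≈ 0.064

p₁ = P(outcome | exposed) = 627/2589 = 0.24218
p₀ = P(outcome | unexposed) = 678/3569 = 0.18997
Under exogeneity and monotonicity, PS = (p₁ − p₀)/(1 − p₀).
PS = (0.24218 − 0.18997) / 0.81003 ≈ 0.0645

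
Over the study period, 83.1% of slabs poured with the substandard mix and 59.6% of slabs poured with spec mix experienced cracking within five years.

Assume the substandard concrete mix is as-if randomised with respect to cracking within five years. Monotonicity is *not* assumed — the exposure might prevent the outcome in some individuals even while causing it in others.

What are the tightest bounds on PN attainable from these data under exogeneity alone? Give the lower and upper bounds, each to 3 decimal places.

0.283 ≤ PN ≤ 0.486

p₁ = 0.831, p₀ = 0.596.
Under exogeneity alone the bounds on PN are max{0,(p₁−p₀)/p₁} ≤ PN ≤ min{1,(1−p₀)/p₁}.
  lower = (p₁ − p₀)/p₁ = 0.235 / 0.831 ≈ 0.2828
  upper = min{1, (1 − p₀)/p₁} = 0.404 / 0.831 ≈ 0.4862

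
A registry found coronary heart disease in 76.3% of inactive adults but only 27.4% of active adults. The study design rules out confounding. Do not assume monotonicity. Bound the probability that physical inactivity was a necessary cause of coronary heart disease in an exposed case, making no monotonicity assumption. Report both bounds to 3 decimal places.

0.641 ≤ PN ≤ 0.952

p₁ = 0.763, p₀ = 0.274.
Under exogeneity alone the bounds on PN are max{0,(p₁−p₀)/p₁} ≤ PN ≤ min{1,(1−p₀)/p₁}.
  lower = (p₁ − p₀)/p₁ = 0.489 / 0.763 ≈ 0.6409
  upper = min{1, (1 − p₀)/p₁} = 0.726 / 0.763 ≈ 0.9515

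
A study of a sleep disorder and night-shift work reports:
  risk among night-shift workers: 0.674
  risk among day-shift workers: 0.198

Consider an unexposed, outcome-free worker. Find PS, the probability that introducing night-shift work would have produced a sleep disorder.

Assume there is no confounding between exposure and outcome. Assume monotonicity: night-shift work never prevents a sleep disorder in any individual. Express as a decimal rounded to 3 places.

PS ≈ 0.594

Let p₁ = 0.674, p₀ = 0.198.
Under exogeneity and monotonicity, PS = (p₁ − p₀) / (1 − p₀).
PS = (0.674 − 0.198) / (1 − 0.198) = 0.476 / 0.802 ≈ 0.5935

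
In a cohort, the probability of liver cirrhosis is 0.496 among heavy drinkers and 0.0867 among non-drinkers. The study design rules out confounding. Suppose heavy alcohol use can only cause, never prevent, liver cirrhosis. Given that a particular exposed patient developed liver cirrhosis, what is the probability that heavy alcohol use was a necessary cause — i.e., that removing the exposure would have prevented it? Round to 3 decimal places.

Let p₁ = 0.496, p₀ = 0.0867.
Under exogeneity and monotonicity, PN = (p₁ − p₀) / p₁.
PN = (0.496 − 0.0867) / 0.496 = 0.4093 / 0.496 ≈ 0.8252

PN ≈ 0.825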